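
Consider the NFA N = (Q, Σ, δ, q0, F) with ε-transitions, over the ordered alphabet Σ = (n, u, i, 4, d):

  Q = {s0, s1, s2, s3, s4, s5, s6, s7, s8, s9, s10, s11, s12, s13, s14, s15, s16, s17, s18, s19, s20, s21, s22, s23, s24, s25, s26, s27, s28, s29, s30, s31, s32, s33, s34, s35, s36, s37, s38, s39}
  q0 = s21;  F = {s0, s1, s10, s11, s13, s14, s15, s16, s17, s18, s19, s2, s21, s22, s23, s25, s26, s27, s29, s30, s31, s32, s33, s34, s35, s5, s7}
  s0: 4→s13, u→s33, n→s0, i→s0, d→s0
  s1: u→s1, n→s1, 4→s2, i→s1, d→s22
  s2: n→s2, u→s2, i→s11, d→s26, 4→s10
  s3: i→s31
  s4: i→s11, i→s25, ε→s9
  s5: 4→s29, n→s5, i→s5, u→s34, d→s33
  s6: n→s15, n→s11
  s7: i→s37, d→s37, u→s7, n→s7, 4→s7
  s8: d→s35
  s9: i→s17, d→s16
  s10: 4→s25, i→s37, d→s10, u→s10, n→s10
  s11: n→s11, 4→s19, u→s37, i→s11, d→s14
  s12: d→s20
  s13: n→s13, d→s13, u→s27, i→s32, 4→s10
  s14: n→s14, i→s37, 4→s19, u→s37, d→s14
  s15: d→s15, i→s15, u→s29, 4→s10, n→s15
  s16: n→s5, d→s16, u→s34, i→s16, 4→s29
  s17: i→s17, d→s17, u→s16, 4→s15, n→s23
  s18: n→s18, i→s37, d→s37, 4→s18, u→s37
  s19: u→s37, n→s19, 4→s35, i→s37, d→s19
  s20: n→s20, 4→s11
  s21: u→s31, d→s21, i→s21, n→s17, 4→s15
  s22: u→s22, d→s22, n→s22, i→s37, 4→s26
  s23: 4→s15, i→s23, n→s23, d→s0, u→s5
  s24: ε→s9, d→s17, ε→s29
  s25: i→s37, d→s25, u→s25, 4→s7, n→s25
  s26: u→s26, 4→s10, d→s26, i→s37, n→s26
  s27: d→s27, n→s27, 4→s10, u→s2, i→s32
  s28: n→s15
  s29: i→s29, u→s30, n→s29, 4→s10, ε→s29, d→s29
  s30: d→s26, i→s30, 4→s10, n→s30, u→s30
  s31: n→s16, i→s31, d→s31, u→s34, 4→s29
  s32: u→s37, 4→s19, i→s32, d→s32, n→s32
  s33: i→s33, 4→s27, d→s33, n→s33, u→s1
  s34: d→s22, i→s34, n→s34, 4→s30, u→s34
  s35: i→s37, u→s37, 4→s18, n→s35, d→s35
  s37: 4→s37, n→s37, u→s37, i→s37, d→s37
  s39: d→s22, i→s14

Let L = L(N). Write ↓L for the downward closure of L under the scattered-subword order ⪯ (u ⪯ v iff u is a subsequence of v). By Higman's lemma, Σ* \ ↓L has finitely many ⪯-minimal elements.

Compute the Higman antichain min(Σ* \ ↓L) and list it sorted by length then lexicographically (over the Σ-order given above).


Antichain: [44i, uudi, 4444d, nnd4iu].

|Q|=40, |F|=27, |δ|=159 (4 ε).
min D↑ (28 st, q0=0, F={13}): 0:n→1,u→2,i→0,4→3,d→0 1:n→4,u→5,i→1,4→3,d→1 2:n→5,u→6,i→2,4→7,d→2 3:n→3,u→7,i→3,4→8,d→3 4:n→4,u→9,i→4,4→3,d→10 5:n→9,u→6,i→5,4→7,d→5 6:n→6,u→6,i→6,4→11,d→12 7:n→7,u→11,i→7,4→8,d→7 8:n→8,u→8,i→13,4→14,d→8 9:n→9,u→6,i→9,4→7,d→15 10:n→10,u→15,i→10,4→16,d→10 11:n→11,u→11,i→11,4→8,d→17 12:n→12,u→12,i→13,4→17,d→12 13:n→13,u→13,i→13,4→13,d→13 14:n→14,u→14,i→13,4→18,d→14 15:n→15,u→19,i→15,4→20,d→15 16:n→16,u→20,i→21,4→8,d→16 17:n→17,u→17,i→13,4→8,d→17 18:n→18,u→18,i→13,4→18,d→13 19:n→19,u→19,i→19,4→22,d→12 20:n→20,u→22,i→21,4→8,d→20 21:n→21,u→13,i→21,4→23,d→21 22:n→22,u→22,i→24,4→8,d→17 23:n→23,u→13,i→13,4→25,d→23 24:n→24,u→13,i→24,4→23,d→26 25:n→25,u→13,i→13,4→27,d→25 26:n→26,u→13,i→13,4→23,d→26 27:n→27,u→13,i→13,4→27,d→13.
'44i': |S_i|=[28, 17, 7, 1] end={s37} — reject; 3/3 single-dels accept.
'uudi': run [28, 22, 15, 10, 1] end={s37} ∉↓L; 4/4 single-dels accept.
'4444d': run [28, 17, 7, 5, 3, 1] end={s37} — reject; 5/5 single-dels accept.
'nnd4iu': N↓-sim [28, 26, 24, 21, 14, 7, 1] end={s37} ∉↓L; 6/6 single-dels accept.
4 words, ⪯-incomp.


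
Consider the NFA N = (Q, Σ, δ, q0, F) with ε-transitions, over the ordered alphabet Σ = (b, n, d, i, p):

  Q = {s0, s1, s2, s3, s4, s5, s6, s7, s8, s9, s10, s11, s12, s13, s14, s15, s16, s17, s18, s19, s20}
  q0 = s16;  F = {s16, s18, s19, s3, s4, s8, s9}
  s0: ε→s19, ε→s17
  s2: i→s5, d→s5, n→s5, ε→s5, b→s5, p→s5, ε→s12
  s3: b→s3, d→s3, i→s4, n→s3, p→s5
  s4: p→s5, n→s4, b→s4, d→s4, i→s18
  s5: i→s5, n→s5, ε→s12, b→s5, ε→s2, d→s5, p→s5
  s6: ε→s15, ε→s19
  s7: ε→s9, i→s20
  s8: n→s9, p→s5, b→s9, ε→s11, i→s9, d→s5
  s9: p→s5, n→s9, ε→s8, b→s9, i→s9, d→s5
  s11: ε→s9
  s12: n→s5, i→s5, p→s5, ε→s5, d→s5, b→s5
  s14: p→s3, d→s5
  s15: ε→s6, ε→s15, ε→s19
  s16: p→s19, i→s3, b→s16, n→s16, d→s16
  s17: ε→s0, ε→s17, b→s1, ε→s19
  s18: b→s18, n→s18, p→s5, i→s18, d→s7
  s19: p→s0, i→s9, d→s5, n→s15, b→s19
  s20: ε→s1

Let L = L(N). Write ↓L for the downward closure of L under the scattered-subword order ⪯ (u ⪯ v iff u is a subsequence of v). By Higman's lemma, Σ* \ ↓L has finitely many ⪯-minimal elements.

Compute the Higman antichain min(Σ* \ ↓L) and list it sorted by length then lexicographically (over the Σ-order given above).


min(Σ*\↓L) = [ip, pd, iiidd].

|Q|=21, |F|=7, |δ|=74 (20 ε).
min D↑ (7 st, q0=0, F={4}): 0:b→0,n→0,d→0,i→1,p→2 1:b→1,n→1,d→1,i→3,p→4 2:b→2,n→2,d→4,i→5,p→2 3:b→3,n→3,d→3,i→6,p→4 4:b→4,n→4,d→4,i→4,p→4 5:b→5,n→5,d→4,i→5,p→4 6:b→6,n→6,d→5,i→6,p→4 [Hopcroft].
'ip': |S_i|=[18, 12, 3] end={s12,s2,s5} ∉↓L; 2/2 single-dels accept.
'pd': |S_i|=[18, 12, 3] end={s12,s2,s5} — reject; 2/2 deletions ∈↓L.
'iiidd': run [18, 12, 11, 10, 9, 3] end={s12,s2,s5} ∉↓L; 5/5 del acc.
3 words, ⪯-incomp.


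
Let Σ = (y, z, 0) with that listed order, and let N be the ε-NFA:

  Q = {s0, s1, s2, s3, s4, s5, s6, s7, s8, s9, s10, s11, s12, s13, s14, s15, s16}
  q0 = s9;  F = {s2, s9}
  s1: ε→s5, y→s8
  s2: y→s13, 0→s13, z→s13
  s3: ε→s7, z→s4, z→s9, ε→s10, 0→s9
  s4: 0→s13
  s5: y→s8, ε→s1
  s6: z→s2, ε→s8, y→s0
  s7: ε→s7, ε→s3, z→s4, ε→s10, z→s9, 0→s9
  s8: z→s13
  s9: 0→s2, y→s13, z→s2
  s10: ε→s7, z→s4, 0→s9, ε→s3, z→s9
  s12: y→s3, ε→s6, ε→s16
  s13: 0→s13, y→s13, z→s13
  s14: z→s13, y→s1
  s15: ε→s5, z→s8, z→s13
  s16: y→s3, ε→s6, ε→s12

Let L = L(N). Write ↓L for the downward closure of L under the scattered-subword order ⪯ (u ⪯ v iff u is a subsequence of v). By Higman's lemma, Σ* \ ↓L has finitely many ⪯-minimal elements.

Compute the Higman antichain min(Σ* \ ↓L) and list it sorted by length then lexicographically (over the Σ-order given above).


A = [y, zz, z0, 0z, 00].

|Q|=17, |F|=2, |δ|=45 (15 ε).
min D↑ (3 st, q0=0, F={1}): 0:y→1,z→2,0→2 1:y→1,z→1,0→1 2:y→1,z→1,0→1.
'y': N↓-sim [3, 1] end={s13} — reject; 1/1 deletions ∈↓L.
'zz': run [3, 2, 1] end={s13} rej; 2/2 del acc.
'z0': |S_i|=[3, 2, 1] end={s13} ∉↓L; 2/2 deletions ∈↓L.
'0z': N↓-sim [3, 2, 1] end={s13} rej; 2/2 single-dels accept.
'00': |S_i|=[3, 2, 1] end={s13} ∉↓L; 2/2 single-dels accept.
5 minimals (antichain).


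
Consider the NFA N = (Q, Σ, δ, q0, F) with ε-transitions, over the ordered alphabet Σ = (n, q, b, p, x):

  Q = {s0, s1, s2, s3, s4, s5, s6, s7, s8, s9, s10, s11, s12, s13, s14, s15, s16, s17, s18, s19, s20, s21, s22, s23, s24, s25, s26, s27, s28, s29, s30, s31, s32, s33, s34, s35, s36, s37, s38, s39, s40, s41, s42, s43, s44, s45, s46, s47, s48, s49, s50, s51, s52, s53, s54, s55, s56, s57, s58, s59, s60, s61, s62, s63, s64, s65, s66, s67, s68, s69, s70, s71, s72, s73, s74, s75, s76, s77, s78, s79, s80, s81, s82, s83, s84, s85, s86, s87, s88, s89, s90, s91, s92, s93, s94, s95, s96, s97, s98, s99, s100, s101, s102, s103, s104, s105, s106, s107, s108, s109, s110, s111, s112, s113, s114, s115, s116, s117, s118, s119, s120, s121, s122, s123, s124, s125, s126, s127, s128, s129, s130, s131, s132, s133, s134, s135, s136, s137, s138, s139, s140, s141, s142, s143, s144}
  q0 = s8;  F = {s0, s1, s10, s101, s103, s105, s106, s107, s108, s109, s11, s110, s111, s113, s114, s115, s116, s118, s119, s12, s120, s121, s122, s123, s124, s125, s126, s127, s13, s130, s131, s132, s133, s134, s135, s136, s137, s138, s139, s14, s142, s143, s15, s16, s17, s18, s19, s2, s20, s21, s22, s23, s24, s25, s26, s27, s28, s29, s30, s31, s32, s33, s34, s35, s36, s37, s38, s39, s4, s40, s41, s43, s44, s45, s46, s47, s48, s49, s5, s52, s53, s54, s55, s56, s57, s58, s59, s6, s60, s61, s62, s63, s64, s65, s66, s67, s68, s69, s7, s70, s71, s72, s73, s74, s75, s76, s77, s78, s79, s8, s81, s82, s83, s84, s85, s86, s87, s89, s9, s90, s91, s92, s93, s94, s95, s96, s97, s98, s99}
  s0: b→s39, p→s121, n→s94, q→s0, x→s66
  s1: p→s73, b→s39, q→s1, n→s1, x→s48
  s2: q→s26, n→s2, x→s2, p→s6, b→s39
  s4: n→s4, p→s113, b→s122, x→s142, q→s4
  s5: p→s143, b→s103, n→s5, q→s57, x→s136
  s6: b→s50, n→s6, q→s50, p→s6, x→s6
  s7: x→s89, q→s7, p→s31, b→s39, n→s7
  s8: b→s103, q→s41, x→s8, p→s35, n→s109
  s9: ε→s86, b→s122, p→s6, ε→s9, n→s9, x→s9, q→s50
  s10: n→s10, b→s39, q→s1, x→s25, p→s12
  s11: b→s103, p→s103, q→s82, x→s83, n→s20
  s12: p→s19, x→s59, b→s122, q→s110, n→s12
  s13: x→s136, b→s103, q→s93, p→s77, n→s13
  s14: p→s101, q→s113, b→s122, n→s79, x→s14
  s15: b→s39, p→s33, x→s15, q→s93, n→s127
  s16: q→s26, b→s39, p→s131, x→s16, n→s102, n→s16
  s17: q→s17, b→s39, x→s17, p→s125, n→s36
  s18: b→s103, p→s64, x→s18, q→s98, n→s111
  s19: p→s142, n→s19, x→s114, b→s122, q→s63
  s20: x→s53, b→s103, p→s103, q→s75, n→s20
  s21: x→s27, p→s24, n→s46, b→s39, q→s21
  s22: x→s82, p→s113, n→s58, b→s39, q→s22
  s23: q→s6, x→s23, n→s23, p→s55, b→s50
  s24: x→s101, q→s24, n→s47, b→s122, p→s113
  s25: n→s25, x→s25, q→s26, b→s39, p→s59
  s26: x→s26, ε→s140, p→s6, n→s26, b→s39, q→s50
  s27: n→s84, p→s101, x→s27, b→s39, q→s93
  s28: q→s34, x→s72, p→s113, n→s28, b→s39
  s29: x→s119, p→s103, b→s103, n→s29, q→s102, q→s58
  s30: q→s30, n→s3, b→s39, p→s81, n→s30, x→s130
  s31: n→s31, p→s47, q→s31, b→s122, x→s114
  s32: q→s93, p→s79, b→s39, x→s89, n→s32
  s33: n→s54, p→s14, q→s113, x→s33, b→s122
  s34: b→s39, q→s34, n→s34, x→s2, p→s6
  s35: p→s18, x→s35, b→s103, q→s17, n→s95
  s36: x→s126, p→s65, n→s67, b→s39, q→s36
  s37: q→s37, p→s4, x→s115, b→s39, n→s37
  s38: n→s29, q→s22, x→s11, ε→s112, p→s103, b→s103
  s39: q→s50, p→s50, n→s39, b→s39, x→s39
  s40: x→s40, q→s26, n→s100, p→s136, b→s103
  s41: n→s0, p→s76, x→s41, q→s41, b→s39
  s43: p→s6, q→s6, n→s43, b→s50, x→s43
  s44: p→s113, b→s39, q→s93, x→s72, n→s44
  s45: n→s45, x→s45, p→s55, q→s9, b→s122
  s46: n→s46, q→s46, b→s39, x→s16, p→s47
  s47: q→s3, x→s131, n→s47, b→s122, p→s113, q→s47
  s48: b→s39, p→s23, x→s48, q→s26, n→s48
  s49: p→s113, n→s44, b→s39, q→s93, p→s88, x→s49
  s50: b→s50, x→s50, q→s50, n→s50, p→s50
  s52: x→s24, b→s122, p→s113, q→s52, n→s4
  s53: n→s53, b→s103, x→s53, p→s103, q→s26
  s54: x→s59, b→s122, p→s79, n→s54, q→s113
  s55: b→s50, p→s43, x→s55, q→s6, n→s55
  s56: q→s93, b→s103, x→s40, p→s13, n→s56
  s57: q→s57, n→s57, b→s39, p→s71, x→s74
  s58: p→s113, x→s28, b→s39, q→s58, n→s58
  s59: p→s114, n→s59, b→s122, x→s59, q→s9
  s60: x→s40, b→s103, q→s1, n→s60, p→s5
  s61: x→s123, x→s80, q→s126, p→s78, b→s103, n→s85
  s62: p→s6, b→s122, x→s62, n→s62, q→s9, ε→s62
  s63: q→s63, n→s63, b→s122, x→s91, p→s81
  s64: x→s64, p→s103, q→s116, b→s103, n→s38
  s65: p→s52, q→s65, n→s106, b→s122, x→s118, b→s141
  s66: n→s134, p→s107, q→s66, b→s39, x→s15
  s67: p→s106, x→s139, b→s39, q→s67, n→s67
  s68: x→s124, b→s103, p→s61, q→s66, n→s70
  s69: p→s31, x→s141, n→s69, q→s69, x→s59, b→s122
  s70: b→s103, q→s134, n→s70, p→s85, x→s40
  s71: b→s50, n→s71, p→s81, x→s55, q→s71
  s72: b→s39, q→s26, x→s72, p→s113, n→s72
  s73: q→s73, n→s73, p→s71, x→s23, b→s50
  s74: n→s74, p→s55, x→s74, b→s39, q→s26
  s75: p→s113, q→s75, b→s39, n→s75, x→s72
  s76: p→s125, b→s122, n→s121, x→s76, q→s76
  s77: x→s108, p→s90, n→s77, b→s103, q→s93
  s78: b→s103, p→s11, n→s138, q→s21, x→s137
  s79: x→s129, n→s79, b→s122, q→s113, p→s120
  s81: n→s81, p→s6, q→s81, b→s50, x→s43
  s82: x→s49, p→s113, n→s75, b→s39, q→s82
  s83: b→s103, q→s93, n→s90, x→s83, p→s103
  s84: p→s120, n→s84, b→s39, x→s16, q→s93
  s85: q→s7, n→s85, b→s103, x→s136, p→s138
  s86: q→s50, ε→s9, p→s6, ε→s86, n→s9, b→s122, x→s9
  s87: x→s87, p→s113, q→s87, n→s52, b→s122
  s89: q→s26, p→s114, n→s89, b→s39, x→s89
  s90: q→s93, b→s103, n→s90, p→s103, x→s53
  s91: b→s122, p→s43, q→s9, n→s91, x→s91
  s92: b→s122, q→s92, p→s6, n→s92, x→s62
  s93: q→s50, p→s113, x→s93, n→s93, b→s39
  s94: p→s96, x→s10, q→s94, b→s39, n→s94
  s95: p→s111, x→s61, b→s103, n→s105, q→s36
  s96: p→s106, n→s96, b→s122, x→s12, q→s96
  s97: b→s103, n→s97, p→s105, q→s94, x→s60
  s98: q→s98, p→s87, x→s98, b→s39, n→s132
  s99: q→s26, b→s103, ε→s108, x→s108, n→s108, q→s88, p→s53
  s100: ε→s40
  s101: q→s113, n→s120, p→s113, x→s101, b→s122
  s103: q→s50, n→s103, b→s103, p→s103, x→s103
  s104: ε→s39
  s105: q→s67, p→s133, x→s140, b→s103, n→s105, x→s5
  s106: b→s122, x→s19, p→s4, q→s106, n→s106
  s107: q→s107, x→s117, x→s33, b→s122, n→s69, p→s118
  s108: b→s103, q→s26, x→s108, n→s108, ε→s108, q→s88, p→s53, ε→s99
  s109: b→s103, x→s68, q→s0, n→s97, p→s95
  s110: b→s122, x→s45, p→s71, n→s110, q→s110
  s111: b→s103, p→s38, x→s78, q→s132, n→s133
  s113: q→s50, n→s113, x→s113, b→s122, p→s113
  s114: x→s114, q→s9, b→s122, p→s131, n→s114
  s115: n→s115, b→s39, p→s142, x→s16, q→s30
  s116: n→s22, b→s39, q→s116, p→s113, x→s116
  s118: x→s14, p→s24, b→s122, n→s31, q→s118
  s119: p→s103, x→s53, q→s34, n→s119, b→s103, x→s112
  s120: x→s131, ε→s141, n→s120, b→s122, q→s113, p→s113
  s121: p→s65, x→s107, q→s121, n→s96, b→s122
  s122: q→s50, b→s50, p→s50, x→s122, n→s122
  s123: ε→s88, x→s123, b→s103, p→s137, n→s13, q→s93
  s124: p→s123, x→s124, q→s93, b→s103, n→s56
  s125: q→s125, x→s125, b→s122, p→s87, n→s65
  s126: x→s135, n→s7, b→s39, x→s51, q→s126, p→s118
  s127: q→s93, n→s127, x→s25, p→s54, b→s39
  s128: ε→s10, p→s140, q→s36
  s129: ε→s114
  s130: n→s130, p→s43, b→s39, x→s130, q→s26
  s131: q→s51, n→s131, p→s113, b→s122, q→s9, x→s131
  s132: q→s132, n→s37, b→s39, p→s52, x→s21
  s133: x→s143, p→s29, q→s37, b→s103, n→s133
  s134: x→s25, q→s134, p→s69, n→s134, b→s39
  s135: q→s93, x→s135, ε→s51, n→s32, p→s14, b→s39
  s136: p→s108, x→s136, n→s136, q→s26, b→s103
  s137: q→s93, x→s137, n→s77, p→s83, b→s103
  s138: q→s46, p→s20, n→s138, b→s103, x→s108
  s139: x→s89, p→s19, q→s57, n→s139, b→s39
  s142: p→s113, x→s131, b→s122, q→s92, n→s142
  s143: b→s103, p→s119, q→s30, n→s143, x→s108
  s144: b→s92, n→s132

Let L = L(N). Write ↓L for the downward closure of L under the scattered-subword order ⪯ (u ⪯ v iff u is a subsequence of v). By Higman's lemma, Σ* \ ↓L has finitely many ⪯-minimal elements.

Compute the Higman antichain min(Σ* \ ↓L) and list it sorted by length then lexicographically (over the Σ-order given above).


min(Σ*\↓L) = [bq, qbp, qpbb, nxxqq, ppppq, nnxqpb].

|Q|=145, |F|=129, |δ|=686 (17 ε).
min D↑ (128 st, q0=0, F={11}): 0:n→1,q→2,b→3,p→4,x→0 1:n→5,q→6,b→3,p→7,x→8 2:n→6,q→2,b→9,p→10,x→2 3:n→3,q→11,b→3,p→3,x→3 4:n→7,q→12,b→3,p→13,x→4 5:n→5,q→14,b→3,p→15,x→16 6:n→14,q→6,b→9,p→17,x→18 7:n→15,q→19,b→3,p→20,x→21 8:n→22,q→18,b→3,p→21,x→23 9:n→9,q→11,b→9,p→11,x→9 10:n→17,q→10,b→24,p→25,x→10 11:n→11,q→11,b→11,p→11,x→11 12:n→19,q→12,b→9,p→25,x→12 13:n→20,q→26,b→3,p→27,x→13 14:n→14,q→14,b→9,p→28,x→29 15:n→15,q→30,b→3,p→31,x→32 16:n→16,q→33,b→3,p→32,x→34 17:n→28,q→17,b→24,p→35,x→36 18:n→37,q→18,b→9,p→36,x→38 19:n→30,q→19,b→9,p→35,x→39 20:n→31,q→40,b→3,p→41,x→42 21:n→43,q→39,b→3,p→42,x→44 22:n→22,q→37,b→3,p→43,x→34 23:n→45,q→46,b→3,p→44,x→23 24:n→24,q→11,b→11,p→11,x→24 25:n→35,q→25,b→24,p→47,x→25 26:n→40,q→26,b→9,p→47,x→26 27:n→41,q→48,b→3,p→3,x→27 28:n→28,q→28,b→24,p→49,x→50 29:n→29,q→33,b→9,p→50,x→51 30:n→30,q→30,b→9,p→49,x→52 31:n→31,q→53,b→3,p→54,x→55 32:n→32,q→56,b→3,p→55,x→57 33:n→33,q→33,b→9,p→58,x→59 34:n→34,q→60,b→3,p→57,x→34 35:n→49,q→35,b→24,p→61,x→62 36:n→63,q→36,b→24,p→62,x→64 37:n→37,q→37,b→9,p→63,x→51 38:n→65,q→46,b→9,p→64,x→38 39:n→66,q→39,b→9,p→62,x→67 40:n→53,q→40,b→9,p→61,x→68 41:n→54,q→69,b→3,p→3,x→70 42:n→71,q→68,b→3,p→70,x→72 43:n→43,q→66,b→3,p→71,x→57 44:n→73,q→46,b→3,p→72,x→44 45:n→45,q→46,b→3,p→73,x→34 46:n→46,q→11,b→9,p→74,x→46 47:n→61,q→47,b→24,p→74,x→47 48:n→69,q→48,b→9,p→74,x→48 49:n→49,q→49,b→24,p→75,x→76 50:n→50,q→77,b→24,p→76,x→78 51:n→51,q→60,b→9,p→78,x→51 52:n→52,q→56,b→9,p→76,x→79 53:n→53,q→53,b→9,p→75,x→80 54:n→54,q→81,b→3,p→3,x→82 55:n→55,q→83,b→3,p→82,x→84 56:n→56,q→56,b→9,p→85,x→86 57:n→57,q→60,b→3,p→84,x→57 58:n→58,q→58,b→11,p→85,x→87 59:n→59,q→60,b→9,p→87,x→59 60:n→60,q→11,b→9,p→88,x→60 61:n→75,q→61,b→24,p→74,x→89 62:n→90,q→62,b→24,p→89,x→91 63:n→63,q→63,b→24,p→90,x→78 64:n→92,q→74,b→24,p→91,x→64 65:n→65,q→46,b→9,p→92,x→51 66:n→66,q→66,b→9,p→90,x→79 67:n→93,q→46,b→9,p→91,x→67 68:n→94,q→68,b→9,p→89,x→95 69:n→81,q→69,b→9,p→74,x→96 70:n→97,q→96,b→3,p→3,x→98 71:n→71,q→94,b→3,p→97,x→84 72:n→99,q→46,b→3,p→98,x→72 73:n→73,q→46,b→3,p→99,x→57 74:n→74,q→11,b→24,p→74,x→74 75:n→75,q→75,b→24,p→74,x→100 76:n→76,q→101,b→24,p→100,x→102 77:n→77,q→77,b→24,p→85,x→103 78:n→78,q→104,b→24,p→102,x→78 79:n→79,q→60,b→9,p→102,x→79 80:n→80,q→83,b→9,p→100,x→105 81:n→81,q→81,b→9,p→74,x→106 82:n→82,q→107,b→3,p→3,x→108 83:n→83,q→83,b→9,p→109,x→110 84:n→84,q→60,b→3,p→108,x→84 85:n→85,q→85,b→11,p→109,x→111 86:n→86,q→60,b→9,p→111,x→86 87:n→87,q→88,b→11,p→111,x→87 88:n→88,q→11,b→11,p→88,x→88 89:n→112,q→89,b→24,p→74,x→113 90:n→90,q→90,b→24,p→112,x→102 91:n→114,q→74,b→24,p→113,x→91 92:n→92,q→74,b→24,p→114,x→78 93:n→93,q→46,b→9,p→114,x→79 94:n→94,q→94,b→9,p→112,x→105 95:n→115,q→46,b→9,p→113,x→95 96:n→116,q→96,b→9,p→74,x→117 97:n→97,q→116,b→3,p→3,x→108 98:n→118,q→46,b→3,p→3,x→98 99:n→99,q→46,b→3,p→118,x→84 100:n→100,q→119,b→24,p→74,x→120 101:n→101,q→101,b→24,p→109,x→121 102:n→102,q→104,b→24,p→120,x→102 103:n→103,q→104,b→24,p→111,x→103 104:n→104,q→11,b→24,p→88,x→104 105:n→105,q→60,b→9,p→120,x→105 106:n→106,q→107,b→9,p→74,x→122 107:n→107,q→107,b→9,p→88,x→123 108:n→108,q→60,b→3,p→3,x→108 109:n→109,q→109,b→11,p→88,x→124 110:n→110,q→60,b→9,p→124,x→110 111:n→111,q→88,b→11,p→124,x→111 112:n→112,q→112,b→24,p→74,x→120 113:n→125,q→74,b→24,p→74,x→113 114:n→114,q→74,b→24,p→125,x→102 115:n→115,q→46,b→9,p→125,x→105 116:n→116,q→116,b→9,p→74,x→122 117:n→126,q→46,b→9,p→74,x→117 118:n→118,q→46,b→3,p→3,x→108 119:n→119,q→119,b→24,p→88,x→127 120:n→120,q→104,b→24,p→74,x→120 121:n→121,q→104,b→24,p→124,x→121 122:n→122,q→60,b→9,p→74,x→122 123:n→123,q→60,b→9,p→88,x→123 124:n→124,q→88,b→11,p→88,x→124 125:n→125,q→74,b→24,p→74,x→120 126:n→126,q→46,b→9,p→74,x→122 127:n→127,q→104,b→24,p→88,x→127 [Hopcroft].
'bq': run [141, 5, 1] end={s50} ∉↓L; 2/2 deletions ∈↓L.
'qbp': |S_i|=[141, 100, 4, 1] end={s50} rej; 3/3 deletions ∈↓L.
'qpbb': N↓-sim [141, 100, 51, 3, 1] end={s50} ∉↓L; 4/4 deletions ∈↓L.
'nxxqq': N↓-sim [141, 130, 108, 64, 12, 1] end={s50} rej; 5/5 del acc.
'ppppq': run [141, 120, 85, 50, 6, 1] end={s50} — reject; 5/5 single-dels accept.
'nnxqpb': run [141, 130, 95, 62, 31, 8, 1] end={s50} ∉↓L; 6/6 del acc.
6 words, ⪯-incomp.


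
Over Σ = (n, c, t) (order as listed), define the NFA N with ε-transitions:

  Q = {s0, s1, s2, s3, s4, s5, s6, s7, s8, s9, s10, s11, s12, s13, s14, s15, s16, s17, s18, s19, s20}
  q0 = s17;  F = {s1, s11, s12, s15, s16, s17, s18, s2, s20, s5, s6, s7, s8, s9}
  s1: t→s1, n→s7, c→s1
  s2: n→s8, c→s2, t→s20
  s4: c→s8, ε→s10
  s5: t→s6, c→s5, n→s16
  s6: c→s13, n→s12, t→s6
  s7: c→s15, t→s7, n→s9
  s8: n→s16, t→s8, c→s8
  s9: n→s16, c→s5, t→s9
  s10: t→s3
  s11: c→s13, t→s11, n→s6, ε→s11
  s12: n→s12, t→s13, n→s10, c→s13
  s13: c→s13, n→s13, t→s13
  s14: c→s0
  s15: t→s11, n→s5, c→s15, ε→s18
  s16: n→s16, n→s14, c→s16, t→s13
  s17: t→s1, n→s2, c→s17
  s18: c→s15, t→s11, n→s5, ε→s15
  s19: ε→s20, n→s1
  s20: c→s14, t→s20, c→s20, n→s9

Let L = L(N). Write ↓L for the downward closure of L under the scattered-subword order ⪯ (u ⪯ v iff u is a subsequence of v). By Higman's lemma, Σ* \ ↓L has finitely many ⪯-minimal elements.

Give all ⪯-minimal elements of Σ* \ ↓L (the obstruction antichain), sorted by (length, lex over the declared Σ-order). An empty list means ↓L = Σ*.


A = [nnnt, tnctc].

|Q|=21, |F|=14, |δ|=57 (5 ε).
min D↑ (14 st, q0=0, F={9}): 0:n→1,c→0,t→2 1:n→3,c→1,t→4 2:n→5,c→2,t→2 3:n→6,c→3,t→3 4:n→7,c→4,t→4 5:n→7,c→8,t→5 6:n→6,c→6,t→9 7:n→6,c→10,t→7 8:n→10,c→8,t→11 9:n→9,c→9,t→9 10:n→6,c→10,t→12 11:n→12,c→9,t→11 12:n→13,c→9,t→12 13:n→13,c→9,t→9.
'nnnt': |S_i|=[19, 17, 11, 7, 2] end={s13,s3} — reject; 4/4 deletions ∈↓L.
'tnctc': N↓-sim [19, 17, 14, 12, 6, 1] end={s13} — reject; 5/5 single-dels accept.
2 minimals (antichain).


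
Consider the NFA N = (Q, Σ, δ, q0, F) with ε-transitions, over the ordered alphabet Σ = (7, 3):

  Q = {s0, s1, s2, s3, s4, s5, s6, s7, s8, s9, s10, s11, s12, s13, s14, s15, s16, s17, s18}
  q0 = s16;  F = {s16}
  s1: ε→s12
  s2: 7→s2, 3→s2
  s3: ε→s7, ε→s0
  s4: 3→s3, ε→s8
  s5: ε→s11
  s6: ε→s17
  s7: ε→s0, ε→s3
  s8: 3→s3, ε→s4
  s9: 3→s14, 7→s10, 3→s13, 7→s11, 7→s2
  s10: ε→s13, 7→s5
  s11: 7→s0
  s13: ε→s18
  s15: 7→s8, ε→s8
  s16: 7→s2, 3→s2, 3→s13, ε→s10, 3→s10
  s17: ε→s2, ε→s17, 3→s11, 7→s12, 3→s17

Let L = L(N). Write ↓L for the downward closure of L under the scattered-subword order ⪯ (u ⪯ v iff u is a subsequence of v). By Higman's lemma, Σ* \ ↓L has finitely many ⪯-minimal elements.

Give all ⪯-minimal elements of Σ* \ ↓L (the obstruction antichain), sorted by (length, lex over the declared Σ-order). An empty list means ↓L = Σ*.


|Q|=19, |F|=1, |δ|=34 (15 ε).
min D↑ (2 st, q0=0, F={1}): 0:7→1,3→1 1:7→1,3→1.
'7': run [8, 4] end={s0,s11,s2,s5} — reject; 1/1 single-dels accept.
'3': |S_i|=[8, 7] end={s0,s10,s11,s13,s18,s2,s5} — reject; 1/1 del acc.
2 words, ⪯-incomp.

min(Σ*\↓L) = [7, 3].


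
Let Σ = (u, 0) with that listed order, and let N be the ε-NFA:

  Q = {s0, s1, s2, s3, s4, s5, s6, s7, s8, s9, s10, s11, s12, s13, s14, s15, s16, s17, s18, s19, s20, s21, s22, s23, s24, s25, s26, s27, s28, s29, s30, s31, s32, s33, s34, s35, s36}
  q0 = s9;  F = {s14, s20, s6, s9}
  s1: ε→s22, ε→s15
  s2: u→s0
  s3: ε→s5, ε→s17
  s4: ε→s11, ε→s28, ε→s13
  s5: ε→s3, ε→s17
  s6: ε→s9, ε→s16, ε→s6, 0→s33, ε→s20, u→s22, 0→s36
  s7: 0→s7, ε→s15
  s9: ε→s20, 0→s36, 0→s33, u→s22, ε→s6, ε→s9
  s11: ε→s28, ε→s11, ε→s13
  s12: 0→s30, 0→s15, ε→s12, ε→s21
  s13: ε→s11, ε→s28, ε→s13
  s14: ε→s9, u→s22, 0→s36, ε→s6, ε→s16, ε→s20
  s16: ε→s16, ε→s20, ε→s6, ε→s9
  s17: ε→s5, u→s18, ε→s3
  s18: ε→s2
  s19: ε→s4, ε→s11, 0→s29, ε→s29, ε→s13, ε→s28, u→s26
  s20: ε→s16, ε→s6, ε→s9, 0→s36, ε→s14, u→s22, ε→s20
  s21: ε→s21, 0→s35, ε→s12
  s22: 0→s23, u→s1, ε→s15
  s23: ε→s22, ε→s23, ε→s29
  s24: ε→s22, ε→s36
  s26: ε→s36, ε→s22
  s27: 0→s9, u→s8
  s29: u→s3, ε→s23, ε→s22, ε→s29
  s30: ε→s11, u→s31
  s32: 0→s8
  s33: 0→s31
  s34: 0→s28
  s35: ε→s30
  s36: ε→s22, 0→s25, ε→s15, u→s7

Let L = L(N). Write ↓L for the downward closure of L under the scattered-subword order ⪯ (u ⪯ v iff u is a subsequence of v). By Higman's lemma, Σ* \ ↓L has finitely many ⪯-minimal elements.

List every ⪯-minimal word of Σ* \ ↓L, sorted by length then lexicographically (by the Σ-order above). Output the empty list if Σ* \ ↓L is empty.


|Q|=37, |F|=4, |δ|=92 (63 ε).
min D↑ (2 st, q0=0, F={1}): 0:u→1,0→1 1:u→1,0→1.
'u': N↓-sim [21, 12] end={s0,s1,s15,s17,s18,s2,s22,s23,s29,s3,s5,s7} — reject; 1/1 single-dels accept.
'0': |S_i|=[21, 16] end={s0,s1,s15,s17,s18,s2,s22,s23,s25,s29,s3,s31,…} rej; 1/1 deletions ∈↓L.
2 obstructions.

Antichain: [u, 0].


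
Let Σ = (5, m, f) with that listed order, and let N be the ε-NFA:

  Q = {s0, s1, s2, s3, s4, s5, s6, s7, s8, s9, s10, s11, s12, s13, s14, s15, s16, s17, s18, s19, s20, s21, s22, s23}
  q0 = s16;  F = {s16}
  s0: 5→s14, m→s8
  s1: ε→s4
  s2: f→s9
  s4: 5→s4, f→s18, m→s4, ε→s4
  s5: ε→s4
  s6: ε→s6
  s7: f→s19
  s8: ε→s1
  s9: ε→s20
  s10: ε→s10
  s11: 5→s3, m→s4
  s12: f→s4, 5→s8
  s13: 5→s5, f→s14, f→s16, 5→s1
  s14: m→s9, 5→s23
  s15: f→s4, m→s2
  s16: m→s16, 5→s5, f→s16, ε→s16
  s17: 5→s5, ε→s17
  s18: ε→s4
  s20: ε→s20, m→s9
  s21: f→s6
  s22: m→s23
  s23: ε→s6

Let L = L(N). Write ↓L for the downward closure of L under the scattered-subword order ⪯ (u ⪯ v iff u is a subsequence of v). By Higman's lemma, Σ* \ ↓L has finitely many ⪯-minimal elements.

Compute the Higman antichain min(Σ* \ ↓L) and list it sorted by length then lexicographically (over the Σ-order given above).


|Q|=24, |F|=1, |δ|=38 (12 ε).
min D↑ (2 st, q0=0, F={1}): 0:5→1,m→0,f→0 1:5→1,m→1,f→1.
'5': run [4, 3] end={s18,s4,s5} — reject; 1/1 single-dels accept.
1 minimals (antichain).

min(Σ*\↓L) = [5].


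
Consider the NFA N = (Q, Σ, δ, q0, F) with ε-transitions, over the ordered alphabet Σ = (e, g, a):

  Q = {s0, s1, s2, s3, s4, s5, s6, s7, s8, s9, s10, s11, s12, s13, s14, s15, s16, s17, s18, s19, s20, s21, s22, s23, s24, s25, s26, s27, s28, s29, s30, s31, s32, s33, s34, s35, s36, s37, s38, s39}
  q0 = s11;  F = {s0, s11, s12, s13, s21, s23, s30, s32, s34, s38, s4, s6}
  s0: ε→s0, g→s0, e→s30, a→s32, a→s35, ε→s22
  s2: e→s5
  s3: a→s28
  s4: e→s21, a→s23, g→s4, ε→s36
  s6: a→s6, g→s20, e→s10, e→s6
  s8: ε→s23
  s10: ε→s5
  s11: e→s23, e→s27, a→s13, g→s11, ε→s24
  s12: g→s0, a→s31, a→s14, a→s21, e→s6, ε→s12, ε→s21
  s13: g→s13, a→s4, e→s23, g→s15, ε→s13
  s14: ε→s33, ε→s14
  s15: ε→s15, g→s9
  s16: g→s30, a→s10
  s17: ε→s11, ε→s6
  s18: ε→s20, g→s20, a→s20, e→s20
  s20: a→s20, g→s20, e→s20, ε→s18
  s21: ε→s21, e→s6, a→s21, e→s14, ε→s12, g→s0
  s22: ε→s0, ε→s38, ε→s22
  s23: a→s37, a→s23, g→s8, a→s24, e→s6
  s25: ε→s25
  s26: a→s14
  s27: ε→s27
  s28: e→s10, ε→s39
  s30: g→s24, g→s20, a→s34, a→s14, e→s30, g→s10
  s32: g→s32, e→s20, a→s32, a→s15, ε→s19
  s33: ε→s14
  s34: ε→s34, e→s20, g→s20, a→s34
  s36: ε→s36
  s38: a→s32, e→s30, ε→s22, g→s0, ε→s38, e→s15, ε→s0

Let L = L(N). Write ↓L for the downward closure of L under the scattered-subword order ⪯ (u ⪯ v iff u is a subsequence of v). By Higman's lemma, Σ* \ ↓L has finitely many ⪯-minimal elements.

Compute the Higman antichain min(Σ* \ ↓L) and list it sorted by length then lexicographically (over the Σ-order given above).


|Q|=40, |F|=12, |δ|=94 (31 ε).
min D↑ (11 st, q0=0, F={5}): 0:e→1,g→0,a→2 1:e→3,g→1,a→1 2:e→1,g→2,a→4 3:e→3,g→5,a→3 4:e→6,g→4,a→1 5:e→5,g→5,a→5 6:e→3,g→7,a→6 7:e→8,g→7,a→9 8:e→8,g→5,a→10 9:e→5,g→9,a→9 10:e→5,g→5,a→10 (ε-aug+det+¬).
'eeg': N↓-sim [29, 25, 12, 6] end={s10,s18,s20,s24,s5,s9} — reject; 3/3 del acc.
'aaaeg': N↓-sim [29, 27, 26, 24, 12, 6] end={s10,s18,s20,s24,s5,s9} rej; 5/5 deletions ∈↓L.
'aaegae': run [29, 27, 26, 21, 17, 10, 2] end={s18,s20} — reject; 6/6 del acc.
3 words, ⪯-incomp.

A = [eeg, aaaeg, aaegae].


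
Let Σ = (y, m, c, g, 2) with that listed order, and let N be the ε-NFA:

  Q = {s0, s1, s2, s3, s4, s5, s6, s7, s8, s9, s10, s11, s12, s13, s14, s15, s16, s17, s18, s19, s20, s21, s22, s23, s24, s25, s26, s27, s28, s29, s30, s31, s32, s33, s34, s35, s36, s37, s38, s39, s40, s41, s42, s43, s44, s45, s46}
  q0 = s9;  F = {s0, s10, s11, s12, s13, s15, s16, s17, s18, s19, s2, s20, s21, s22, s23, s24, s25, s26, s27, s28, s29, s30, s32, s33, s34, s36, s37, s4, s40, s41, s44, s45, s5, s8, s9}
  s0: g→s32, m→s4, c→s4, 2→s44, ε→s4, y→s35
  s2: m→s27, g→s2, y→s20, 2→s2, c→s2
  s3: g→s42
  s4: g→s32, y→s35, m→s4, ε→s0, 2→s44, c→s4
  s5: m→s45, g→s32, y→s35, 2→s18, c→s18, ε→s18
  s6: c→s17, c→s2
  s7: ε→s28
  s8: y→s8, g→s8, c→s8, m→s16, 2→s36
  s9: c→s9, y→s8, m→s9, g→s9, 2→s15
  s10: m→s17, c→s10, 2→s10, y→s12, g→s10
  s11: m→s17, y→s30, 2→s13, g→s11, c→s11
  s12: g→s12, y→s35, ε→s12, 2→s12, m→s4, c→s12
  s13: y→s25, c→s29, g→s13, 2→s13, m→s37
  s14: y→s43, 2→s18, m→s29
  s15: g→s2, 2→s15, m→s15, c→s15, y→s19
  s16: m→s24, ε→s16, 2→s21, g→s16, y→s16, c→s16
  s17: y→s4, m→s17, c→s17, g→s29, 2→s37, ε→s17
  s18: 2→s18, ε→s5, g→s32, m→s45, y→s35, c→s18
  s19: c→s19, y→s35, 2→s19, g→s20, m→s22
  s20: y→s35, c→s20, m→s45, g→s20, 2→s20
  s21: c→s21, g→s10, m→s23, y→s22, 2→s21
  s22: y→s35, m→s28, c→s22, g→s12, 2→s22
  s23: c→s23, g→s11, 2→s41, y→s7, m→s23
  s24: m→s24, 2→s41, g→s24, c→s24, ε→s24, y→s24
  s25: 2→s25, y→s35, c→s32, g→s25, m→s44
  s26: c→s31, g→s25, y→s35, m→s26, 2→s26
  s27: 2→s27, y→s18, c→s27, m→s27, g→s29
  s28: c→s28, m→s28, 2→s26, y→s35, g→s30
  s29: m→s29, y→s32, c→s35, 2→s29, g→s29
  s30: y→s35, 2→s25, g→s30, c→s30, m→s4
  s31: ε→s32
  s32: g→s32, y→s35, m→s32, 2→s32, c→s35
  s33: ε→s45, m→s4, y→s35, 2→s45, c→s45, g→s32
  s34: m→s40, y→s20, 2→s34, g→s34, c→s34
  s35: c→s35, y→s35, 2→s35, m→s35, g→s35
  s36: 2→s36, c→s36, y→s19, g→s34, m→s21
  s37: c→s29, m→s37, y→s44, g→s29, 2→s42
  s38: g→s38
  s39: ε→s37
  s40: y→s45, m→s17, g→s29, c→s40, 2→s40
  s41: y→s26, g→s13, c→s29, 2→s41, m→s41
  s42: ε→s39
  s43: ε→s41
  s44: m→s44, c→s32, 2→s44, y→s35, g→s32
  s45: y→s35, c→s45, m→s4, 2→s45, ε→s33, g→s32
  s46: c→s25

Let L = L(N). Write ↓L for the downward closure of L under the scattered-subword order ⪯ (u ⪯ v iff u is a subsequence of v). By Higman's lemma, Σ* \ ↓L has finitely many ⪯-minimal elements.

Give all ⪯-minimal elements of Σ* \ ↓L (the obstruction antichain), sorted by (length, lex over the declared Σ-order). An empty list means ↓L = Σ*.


|Q|=47, |F|=35, |δ|=203 (15 ε).
min D↑ (33 st, q0=0, F={10}): 0:y→1,m→0,c→0,g→0,2→2 1:y→1,m→3,c→1,g→1,2→4 2:y→5,m→2,c→2,g→6,2→2 3:y→3,m→7,c→3,g→3,2→8 4:y→5,m→8,c→4,g→9,2→4 5:y→10,m→11,c→5,g→12,2→5 6:y→12,m→13,c→6,g→6,2→6 7:y→7,m→7,c→7,g→7,2→14 8:y→11,m→15,c→8,g→16,2→8 9:y→12,m→17,c→9,g→9,2→9 10:y→10,m→10,c→10,g→10,2→10 11:y→10,m→18,c→11,g→19,2→11 12:y→10,m→20,c→12,g→12,2→12 13:y→21,m→13,c→13,g→22,2→13 14:y→23,m→14,c→22,g→24,2→14 15:y→18,m→15,c→15,g→25,2→14 16:y→19,m→26,c→16,g→16,2→16 17:y→20,m→26,c→17,g→22,2→17 18:y→10,m→18,c→18,g→27,2→23 19:y→10,m→28,c→19,g→19,2→19 20:y→10,m→28,c→20,g→29,2→20 21:y→10,m→20,c→21,g→29,2→21 22:y→29,m→22,c→10,g→22,2→22 23:y→10,m→23,c→29,g→30,2→23 24:y→30,m→31,c→22,g→24,2→24 25:y→27,m→26,c→25,g→25,2→24 26:y→28,m→26,c→26,g→22,2→31 27:y→10,m→28,c→27,g→27,2→30 28:y→10,m→28,c→28,g→29,2→32 29:y→10,m→29,c→10,g→29,2→29 30:y→10,m→32,c→29,g→30,2→30 31:y→32,m→31,c→22,g→22,2→31 32:y→10,m→32,c→29,g→29,2→32 [Hopcroft].
'2yy': run [40, 36, 19, 1] end={s35} ∉↓L; 3/3 del acc.
'2gmgc': run [40, 36, 25, 16, 3, 1] end={s35} rej; 5/5 single-dels accept.
'ymm2cc': |S_i|=[40, 36, 29, 21, 12, 4, 1] end={s35} rej; 6/6 single-dels accept.
3 minimals (antichain).

Antichain: [2yy, 2gmgc, ymm2cc].


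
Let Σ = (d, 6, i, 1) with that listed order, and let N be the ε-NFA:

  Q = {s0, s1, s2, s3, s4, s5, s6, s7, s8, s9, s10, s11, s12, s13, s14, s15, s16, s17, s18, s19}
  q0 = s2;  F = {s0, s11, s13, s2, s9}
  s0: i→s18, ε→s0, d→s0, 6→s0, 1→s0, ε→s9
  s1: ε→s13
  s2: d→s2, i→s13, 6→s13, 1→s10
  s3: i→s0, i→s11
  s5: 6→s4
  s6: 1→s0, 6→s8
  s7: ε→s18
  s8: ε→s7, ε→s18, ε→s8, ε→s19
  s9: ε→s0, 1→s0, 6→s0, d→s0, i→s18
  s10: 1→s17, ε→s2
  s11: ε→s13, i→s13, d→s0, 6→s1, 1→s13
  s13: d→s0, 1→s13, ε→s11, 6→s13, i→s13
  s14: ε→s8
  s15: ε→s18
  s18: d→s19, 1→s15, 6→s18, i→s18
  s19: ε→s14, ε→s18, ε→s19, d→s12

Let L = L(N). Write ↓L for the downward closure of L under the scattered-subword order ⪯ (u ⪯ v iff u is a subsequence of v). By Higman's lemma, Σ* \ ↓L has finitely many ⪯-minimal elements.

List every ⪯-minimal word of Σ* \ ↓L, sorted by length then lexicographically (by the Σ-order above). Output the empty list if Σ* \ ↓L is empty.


A = [6di, idi].

|Q|=20, |F|=5, |δ|=48 (17 ε).
min D↑ (4 st, q0=0, F={3}): 0:d→0,6→1,i→1,1→0 1:d→2,6→1,i→1,1→1 2:d→2,6→2,i→3,1→2 3:d→3,6→3,i→3,1→3 (ε-aug+det+¬).
'6di': N↓-sim [15, 12, 9, 7] end={s12,s14,s15,s18,s19,s7,s8} ∉↓L; 3/3 single-dels accept.
'idi': N↓-sim [15, 12, 9, 7] end={s12,s14,s15,s18,s19,s7,s8} — reject; 3/3 del acc.
2 minimals (antichain).


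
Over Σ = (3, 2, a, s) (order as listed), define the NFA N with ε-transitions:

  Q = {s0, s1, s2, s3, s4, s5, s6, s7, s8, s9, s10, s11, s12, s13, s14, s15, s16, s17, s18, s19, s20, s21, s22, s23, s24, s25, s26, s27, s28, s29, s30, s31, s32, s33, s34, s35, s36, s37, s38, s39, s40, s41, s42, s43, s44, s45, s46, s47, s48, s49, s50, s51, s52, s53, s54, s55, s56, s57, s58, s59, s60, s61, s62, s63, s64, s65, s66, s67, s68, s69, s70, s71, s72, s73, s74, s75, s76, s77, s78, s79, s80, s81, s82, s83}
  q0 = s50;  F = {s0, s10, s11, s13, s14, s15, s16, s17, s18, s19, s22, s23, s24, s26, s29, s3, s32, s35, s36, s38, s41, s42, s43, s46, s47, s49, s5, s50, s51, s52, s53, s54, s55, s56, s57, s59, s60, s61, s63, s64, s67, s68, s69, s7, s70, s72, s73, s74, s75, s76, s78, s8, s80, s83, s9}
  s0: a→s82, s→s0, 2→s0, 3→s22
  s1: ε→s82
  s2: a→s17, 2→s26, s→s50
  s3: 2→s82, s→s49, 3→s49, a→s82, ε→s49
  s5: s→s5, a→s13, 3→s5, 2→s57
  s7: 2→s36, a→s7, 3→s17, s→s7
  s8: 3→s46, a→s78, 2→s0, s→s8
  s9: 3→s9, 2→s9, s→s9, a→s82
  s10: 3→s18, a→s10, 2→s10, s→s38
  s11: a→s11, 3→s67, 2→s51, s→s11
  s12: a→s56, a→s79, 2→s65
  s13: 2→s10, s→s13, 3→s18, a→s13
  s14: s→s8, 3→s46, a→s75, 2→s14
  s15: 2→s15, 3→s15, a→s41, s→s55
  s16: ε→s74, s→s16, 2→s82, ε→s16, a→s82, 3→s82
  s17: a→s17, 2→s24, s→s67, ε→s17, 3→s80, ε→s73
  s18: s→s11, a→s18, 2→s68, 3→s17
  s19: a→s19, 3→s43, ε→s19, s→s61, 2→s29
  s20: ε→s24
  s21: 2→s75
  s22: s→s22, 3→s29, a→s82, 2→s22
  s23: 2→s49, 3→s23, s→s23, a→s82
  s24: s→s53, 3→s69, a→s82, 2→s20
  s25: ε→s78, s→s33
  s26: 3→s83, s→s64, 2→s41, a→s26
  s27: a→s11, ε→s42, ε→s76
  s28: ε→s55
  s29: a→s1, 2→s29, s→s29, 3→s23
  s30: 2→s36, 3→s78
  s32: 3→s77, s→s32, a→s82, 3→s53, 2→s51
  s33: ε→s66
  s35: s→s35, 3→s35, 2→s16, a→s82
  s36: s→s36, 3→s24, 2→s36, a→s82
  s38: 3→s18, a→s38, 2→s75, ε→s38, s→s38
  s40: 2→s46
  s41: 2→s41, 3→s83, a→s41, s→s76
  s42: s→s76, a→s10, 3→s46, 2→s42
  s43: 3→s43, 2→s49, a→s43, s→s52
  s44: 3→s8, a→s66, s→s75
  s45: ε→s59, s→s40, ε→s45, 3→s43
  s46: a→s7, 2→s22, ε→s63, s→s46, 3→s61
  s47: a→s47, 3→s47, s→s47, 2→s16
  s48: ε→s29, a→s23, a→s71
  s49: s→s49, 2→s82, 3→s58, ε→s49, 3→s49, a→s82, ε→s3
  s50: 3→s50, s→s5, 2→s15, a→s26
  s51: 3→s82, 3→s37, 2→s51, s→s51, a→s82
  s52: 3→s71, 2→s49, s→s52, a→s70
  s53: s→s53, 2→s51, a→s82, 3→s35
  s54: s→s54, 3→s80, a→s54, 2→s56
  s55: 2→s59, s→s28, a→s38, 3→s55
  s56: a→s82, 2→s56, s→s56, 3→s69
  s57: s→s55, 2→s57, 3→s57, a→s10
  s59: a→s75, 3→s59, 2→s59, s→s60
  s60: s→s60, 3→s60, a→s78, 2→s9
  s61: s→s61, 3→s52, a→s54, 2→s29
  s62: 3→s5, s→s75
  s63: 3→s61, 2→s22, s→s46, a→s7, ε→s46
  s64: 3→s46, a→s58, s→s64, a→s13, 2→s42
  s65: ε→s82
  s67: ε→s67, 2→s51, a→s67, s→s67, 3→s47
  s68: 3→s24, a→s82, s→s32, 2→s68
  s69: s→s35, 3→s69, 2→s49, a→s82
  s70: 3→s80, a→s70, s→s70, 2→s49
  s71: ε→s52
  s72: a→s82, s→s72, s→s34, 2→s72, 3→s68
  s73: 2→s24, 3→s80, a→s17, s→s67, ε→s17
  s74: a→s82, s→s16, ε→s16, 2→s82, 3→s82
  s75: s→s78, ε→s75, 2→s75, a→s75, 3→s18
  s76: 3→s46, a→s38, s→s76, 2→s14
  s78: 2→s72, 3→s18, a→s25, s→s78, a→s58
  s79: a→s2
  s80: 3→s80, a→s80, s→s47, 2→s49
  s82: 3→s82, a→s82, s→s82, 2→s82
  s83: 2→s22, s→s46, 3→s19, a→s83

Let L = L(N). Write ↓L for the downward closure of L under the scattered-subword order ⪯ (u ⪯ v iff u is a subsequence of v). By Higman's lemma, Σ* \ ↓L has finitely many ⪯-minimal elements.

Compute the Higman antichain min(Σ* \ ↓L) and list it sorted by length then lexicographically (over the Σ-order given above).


|Q|=84, |F|=55, |δ|=279 (27 ε).
min D↑ (52 st, q0=0, F={25}): 0:3→0,2→1,a→2,s→3 1:3→1,2→1,a→4,s→5 2:3→6,2→4,a→2,s→7 3:3→3,2→8,a→9,s→3 4:3→6,2→4,a→4,s→10 5:3→5,2→11,a→12,s→5 6:3→13,2→14,a→6,s→15 7:3→15,2→16,a→9,s→7 8:3→8,2→8,a→17,s→5 9:3→18,2→17,a→9,s→9 10:3→15,2→19,a→12,s→10 11:3→11,2→11,a→20,s→21 12:3→18,2→20,a→12,s→12 13:3→22,2→23,a→13,s→24 14:3→23,2→14,a→25,s→14 15:3→24,2→14,a→26,s→15 16:3→15,2→16,a→17,s→10 17:3→18,2→17,a→17,s→12 18:3→27,2→28,a→18,s→29 19:3→15,2→19,a→20,s→30 20:3→18,2→20,a→20,s→31 21:3→21,2→32,a→31,s→21 22:3→22,2→33,a→22,s→34 23:3→35,2→23,a→25,s→23 24:3→34,2→23,a→36,s→24 25:3→25,2→25,a→25,s→25 26:3→27,2→37,a→26,s→26 27:3→38,2→39,a→27,s→40 28:3→39,2→28,a→25,s→41 29:3→40,2→42,a→29,s→29 30:3→15,2→43,a→31,s→30 31:3→18,2→44,a→31,s→31 32:3→32,2→32,a→25,s→32 33:3→33,2→25,a→25,s→33 34:3→34,2→33,a→45,s→34 35:3→35,2→33,a→25,s→35 36:3→38,2→46,a→36,s→36 37:3→39,2→37,a→25,s→37 38:3→38,2→33,a→38,s→47 39:3→48,2→39,a→25,s→49 40:3→47,2→42,a→40,s→40 41:3→49,2→42,a→25,s→41 42:3→25,2→42,a→25,s→42 43:3→14,2→43,a→25,s→43 44:3→28,2→44,a→25,s→44 45:3→38,2→33,a→45,s→45 46:3→48,2→46,a→25,s→46 47:3→47,2→50,a→47,s→47 48:3→48,2→33,a→25,s→51 49:3→51,2→42,a→25,s→49 50:3→25,2→25,a→25,s→50 51:3→51,2→50,a→25,s→51 (ε-aug+det+¬).
'a32a': |S_i|=[67, 58, 40, 22, 2] end={s1,s82} ∉↓L; 4/4 del acc.
'2s2s2a': |S_i|=[67, 62, 54, 50, 47, 26, 2] end={s1,s82} ∉↓L; 6/6 deletions ∈↓L.
'a33322': run [67, 58, 40, 30, 16, 6, 1] end={s82} ∉↓L; 6/6 deletions ∈↓L.
'sa3s23': run [67, 60, 39, 23, 15, 5, 2] end={s37,s82} rej; 6/6 deletions ∈↓L.
4 words, ⪯-incomp.

A = [a32a, 2s2s2a, a33322, sa3s23].
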